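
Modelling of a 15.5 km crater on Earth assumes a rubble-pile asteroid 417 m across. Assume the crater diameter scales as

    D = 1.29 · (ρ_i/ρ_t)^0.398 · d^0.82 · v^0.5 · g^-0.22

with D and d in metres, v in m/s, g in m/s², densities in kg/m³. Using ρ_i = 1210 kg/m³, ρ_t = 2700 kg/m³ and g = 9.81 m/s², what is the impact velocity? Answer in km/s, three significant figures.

v ≈ 37.7 km/s

Rearranging for v: v = [D / (1.29 · (1210/2700)^0.398 · 417^0.82 · 9.81^-0.22)]^(1/0.5).
D = 15500 m.
(1210/2700)^0.398 = 0.7266
417^0.82 = 140.8
9.81^-0.22 = 0.6051
Denominator = 1.29 × 0.7266 × 140.8 × 0.6051 = 79.86
D / 79.86 = 15500 / 79.86 = 194.1
v = 194.1^(1/0.5) = 194.1^2 = 37675 m/s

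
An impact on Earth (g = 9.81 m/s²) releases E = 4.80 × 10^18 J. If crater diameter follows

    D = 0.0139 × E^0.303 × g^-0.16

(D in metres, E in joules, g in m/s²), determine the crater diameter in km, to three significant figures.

D ≈ 4.41 km

E^0.303 = (4.80 × 10^18)^0.303 = 4.575 × 10^5
g^-0.16 = 9.81^-0.16 = 0.6940
D = 0.0139 × 4.575 × 10^5 × 0.6940 = 4413 m
   = 4.413 km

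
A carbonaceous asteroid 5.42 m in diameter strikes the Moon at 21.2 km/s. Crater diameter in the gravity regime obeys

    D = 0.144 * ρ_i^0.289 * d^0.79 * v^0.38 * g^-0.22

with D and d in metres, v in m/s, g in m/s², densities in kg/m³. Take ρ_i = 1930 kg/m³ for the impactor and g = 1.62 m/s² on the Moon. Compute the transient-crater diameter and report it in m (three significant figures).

D ≈ 193 m

In SI units: v = 21200 m/s.
ρ_i^0.289 = 1930^0.289 = 8.903
d^0.79 = 5.42^0.79 = 3.801
v^0.38 = 21200^0.38 = 44.06
g^-0.22 = 1.62^-0.22 = 0.8993
D = 0.144 × 8.903 × 3.801 × 44.06 × 0.8993 = 193.1 m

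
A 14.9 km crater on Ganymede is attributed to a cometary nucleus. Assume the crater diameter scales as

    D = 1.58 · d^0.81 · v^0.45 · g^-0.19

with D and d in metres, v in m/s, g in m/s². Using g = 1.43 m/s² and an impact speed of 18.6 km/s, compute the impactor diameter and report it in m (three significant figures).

d ≈ 373 m

Rearranging for d: d = [D / (1.58 · 18600^0.45 · 1.43^-0.19)]^(1/0.81).
D = 14900 m.
18600^0.45 = 83.42
1.43^-0.19 = 0.9343
Denominator = 1.58 × 83.42 × 0.9343 = 123.1
D / 123.1 = 14900 / 123.1 = 121.0
d = 121.0^(1/0.81) = 121.0^1.2346 = 372.7 m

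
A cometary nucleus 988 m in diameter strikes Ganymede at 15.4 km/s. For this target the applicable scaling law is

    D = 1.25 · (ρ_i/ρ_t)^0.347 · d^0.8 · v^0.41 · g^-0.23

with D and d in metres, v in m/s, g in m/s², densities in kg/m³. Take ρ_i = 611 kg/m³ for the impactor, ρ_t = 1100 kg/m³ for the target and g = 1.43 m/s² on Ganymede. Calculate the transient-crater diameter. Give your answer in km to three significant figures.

D ≈ 12.2 km

In SI units: v = 15400 m/s.
(ρ_i/ρ_t)^0.347 = (611/1100)^0.347 = 0.8154
d^0.8 = 988^0.8 = 248.8
v^0.41 = 15400^0.41 = 52.11
g^-0.23 = 1.43^-0.23 = 0.9210
D = 1.25 × 0.8154 × 248.8 × 52.11 × 0.9210 = 12171 m
   = 12.17 km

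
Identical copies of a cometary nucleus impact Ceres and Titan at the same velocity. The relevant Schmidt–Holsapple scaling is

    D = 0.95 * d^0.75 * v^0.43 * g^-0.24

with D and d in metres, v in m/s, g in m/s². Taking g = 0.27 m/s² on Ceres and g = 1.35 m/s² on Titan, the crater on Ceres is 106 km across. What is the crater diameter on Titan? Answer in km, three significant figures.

All impactor-dependent factors cancel in the ratio, leaving D_Titan/D_Ceres = (g_Titan/g_Ceres)^-0.24.
(1.35/0.27)^-0.24 = 5.000^-0.24 = 0.6796
D_Titan = 0.6796 × 106 km = 72.0 km

D ≈ 72.0 km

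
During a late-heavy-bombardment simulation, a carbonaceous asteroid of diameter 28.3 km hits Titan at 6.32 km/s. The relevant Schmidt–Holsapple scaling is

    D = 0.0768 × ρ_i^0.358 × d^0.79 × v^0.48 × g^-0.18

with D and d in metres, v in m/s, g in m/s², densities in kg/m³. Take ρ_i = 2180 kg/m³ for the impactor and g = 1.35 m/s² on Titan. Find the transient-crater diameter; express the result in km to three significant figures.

D ≈ 250 km

In SI units: d = 28300 m, v = 6320 m/s.
ρ_i^0.358 = 2180^0.358 = 15.67
d^0.79 = 28300^0.79 = 3288
v^0.48 = 6320^0.48 = 66.73
g^-0.18 = 1.35^-0.18 = 0.9474
D = 0.0768 × 15.67 × 3288 × 66.73 × 0.9474 = 2.502 × 10^5 m
   = 250.2 km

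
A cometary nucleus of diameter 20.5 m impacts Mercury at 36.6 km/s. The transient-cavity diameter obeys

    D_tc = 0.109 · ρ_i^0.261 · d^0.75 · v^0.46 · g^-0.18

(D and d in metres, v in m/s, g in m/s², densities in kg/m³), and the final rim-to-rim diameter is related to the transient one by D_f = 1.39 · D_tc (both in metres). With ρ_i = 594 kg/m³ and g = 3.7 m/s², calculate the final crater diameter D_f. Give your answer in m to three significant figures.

D_f ≈ 768 m

v = 36600 m/s.
ρ_i^0.261 = 594^0.261 = 5.296
d^0.75 = 20.5^0.75 = 9.634
v^0.46 = 36600^0.46 = 125.7
g^-0.18 = 3.7^-0.18 = 0.7902
D_tc = 0.109 × 5.296 × 9.634 × 125.7 × 0.7902 = 552.4 m
D_f = 1.39 × 552.4 = 767.8 m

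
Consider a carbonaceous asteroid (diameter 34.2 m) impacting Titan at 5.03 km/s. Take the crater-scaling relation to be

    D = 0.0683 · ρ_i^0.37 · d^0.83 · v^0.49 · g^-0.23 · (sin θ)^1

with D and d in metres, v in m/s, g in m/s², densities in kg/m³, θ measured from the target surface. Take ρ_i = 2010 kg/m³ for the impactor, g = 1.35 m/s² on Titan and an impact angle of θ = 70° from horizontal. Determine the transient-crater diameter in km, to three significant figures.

D ≈ 1.22 km

In SI units: v = 5030 m/s.
ρ_i^0.37 = 2010^0.37 = 16.68
d^0.83 = 34.2^0.83 = 18.76
v^0.49 = 5030^0.49 = 65.13
g^-0.23 = 1.35^-0.23 = 0.9333
(sin 70°)^1 = 0.9397^1 = 0.9397
D = 0.0683 × 16.68 × 18.76 × 65.13 × 0.9333 × 0.9397 = 1221 m
   = 1.221 km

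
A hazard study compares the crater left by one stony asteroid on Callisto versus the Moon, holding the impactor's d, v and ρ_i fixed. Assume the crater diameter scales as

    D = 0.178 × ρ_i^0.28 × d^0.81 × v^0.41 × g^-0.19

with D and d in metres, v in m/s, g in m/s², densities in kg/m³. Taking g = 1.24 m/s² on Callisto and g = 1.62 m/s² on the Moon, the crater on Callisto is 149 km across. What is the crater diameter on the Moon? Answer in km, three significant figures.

All impactor-dependent factors cancel in the ratio, leaving D_Moon/D_Callisto = (g_Moon/g_Callisto)^-0.19.
(1.62/1.24)^-0.19 = 1.306^-0.19 = 0.9505
D_Moon = 0.9505 × 149 km = 142 km

D ≈ 142 km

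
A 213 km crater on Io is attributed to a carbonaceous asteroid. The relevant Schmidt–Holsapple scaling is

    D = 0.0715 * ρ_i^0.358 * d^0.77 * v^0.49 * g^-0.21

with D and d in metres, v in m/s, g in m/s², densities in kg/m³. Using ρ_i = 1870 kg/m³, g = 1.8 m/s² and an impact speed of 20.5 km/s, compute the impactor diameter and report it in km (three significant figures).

Rearranging for d: d = [D / (0.0715 · 1870^0.358 · 20500^0.49 · 1.8^-0.21)]^(1/0.77).
D = 213000 m.
1870^0.358 = 14.84
20500^0.49 = 129.6
1.8^-0.21 = 0.8839
Denominator = 0.0715 × 14.84 × 129.6 × 0.8839 = 121.5
D / 121.5 = 213000 / 121.5 = 1753
d = 1753^(1/0.77) = 1753^1.2987 = 16319 m

d ≈ 16.3 km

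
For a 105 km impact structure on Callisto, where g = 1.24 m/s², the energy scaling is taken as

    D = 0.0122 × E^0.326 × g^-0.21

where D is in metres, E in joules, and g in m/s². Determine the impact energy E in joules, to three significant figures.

Rearranging: E = [D / (0.0122 · g^-0.21)]^(1/0.326).
D = 105000 m.
g^-0.21 = 1.24^-0.21 = 0.9558
D / (0.0122 × 0.9558) = 105000 / (0.01166) = 9.005 × 10^6
E = (9.005 × 10^6)^3.0675 = 2.152 × 10^21 J

E ≈ 2.15 × 10^21 J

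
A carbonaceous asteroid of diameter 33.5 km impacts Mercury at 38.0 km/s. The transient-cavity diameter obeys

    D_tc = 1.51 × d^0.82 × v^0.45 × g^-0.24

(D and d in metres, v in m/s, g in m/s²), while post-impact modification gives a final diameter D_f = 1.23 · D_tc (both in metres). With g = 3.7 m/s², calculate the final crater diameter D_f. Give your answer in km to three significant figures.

In SI: d = 33500 m, v = 38000 m/s.
d^0.82 = 33500^0.82 = 5135
v^0.45 = 38000^0.45 = 115.1
g^-0.24 = 3.7^-0.24 = 0.7305
D_tc = 1.51 × 5135 × 115.1 × 0.7305 = 6.519 × 10^5 m
D_f = 1.23 × 6.519 × 10^5 = 8.018 × 10^5 m
     = 801.8 km

D_f ≈ 802 km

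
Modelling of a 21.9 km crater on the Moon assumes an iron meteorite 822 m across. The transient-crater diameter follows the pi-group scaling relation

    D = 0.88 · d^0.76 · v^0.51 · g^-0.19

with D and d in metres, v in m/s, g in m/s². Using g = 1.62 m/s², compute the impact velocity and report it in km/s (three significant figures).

v ≈ 22.6 km/s

Rearranging for v: v = [D / (0.88 · 822^0.76 · 1.62^-0.19)]^(1/0.51).
D = 21900 m.
822^0.76 = 164.2
1.62^-0.19 = 0.9124
Denominator = 0.88 × 164.2 × 0.9124 = 131.8
D / 131.8 = 21900 / 131.8 = 166.2
v = 166.2^(1/0.51) = 166.2^1.9608 = 22605 m/s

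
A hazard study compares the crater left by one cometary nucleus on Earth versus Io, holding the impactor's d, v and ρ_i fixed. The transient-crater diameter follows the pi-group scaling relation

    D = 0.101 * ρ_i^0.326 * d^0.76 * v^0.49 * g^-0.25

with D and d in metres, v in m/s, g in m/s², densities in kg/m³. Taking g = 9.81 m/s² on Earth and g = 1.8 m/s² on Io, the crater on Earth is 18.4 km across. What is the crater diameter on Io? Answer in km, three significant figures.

D ≈ 28.1 km

All impactor-dependent factors cancel in the ratio, leaving D_Io/D_Earth = (g_Io/g_Earth)^-0.25.
(1.8/9.81)^-0.25 = 0.1835^-0.25 = 1.528
D_Io = 1.528 × 18.4 km = 28.1 km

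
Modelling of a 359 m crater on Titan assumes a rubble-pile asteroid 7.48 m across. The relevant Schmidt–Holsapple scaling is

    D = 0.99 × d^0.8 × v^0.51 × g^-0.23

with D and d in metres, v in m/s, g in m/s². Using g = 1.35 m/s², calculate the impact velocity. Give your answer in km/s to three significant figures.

Rearranging for v: v = [D / (0.99 · 7.48^0.8 · 1.35^-0.23)]^(1/0.51).
7.48^0.8 = 5.002
1.35^-0.23 = 0.9333
Denominator = 0.99 × 5.002 × 0.9333 = 4.622
D / 4.622 = 359 / 4.622 = 77.67
v = 77.67^(1/0.51) = 77.67^1.9608 = 5086 m/s

v ≈ 5.09 km/s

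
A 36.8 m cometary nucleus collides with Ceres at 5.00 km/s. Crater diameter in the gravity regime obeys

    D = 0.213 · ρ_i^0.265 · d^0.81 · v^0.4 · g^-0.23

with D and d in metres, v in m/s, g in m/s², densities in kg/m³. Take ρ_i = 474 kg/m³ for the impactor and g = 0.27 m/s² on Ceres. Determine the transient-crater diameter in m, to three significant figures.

D ≈ 824 m

In SI units: v = 5000 m/s.
ρ_i^0.265 = 474^0.265 = 5.118
d^0.81 = 36.8^0.81 = 18.55
v^0.4 = 5000^0.4 = 30.17
g^-0.23 = 0.27^-0.23 = 1.351
D = 0.213 × 5.118 × 18.55 × 30.17 × 1.351 = 824.2 m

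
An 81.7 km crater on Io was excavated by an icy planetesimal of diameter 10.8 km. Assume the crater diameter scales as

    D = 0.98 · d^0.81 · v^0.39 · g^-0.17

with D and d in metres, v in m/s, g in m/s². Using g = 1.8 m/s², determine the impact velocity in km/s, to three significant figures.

v ≈ 22.5 km/s

Rearranging for v: v = [D / (0.98 · 10800^0.81 · 1.8^-0.17)]^(1/0.39).
D = 81700 m.
10800^0.81 = 1850
1.8^-0.17 = 0.9049
Denominator = 0.98 × 1850 × 0.9049 = 1641
D / 1641 = 81700 / 1641 = 49.79
v = 49.79^(1/0.39) = 49.79^2.5641 = 22472 m/s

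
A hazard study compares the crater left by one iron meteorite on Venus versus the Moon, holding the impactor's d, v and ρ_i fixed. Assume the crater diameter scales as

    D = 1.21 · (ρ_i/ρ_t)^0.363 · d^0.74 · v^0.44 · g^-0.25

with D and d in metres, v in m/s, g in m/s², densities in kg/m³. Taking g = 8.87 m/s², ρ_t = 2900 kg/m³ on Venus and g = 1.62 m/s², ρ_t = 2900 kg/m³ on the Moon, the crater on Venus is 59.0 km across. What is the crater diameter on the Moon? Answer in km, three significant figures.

D ≈ 90.3 km

The impactor-only factors (d, v, ρ_i) cancel in the ratio, leaving D_Moon/D_Venus = (g_Moon/g_Venus)^-0.25 · (ρ_t,Venus/ρ_t,Moon)^0.363.
(1.62/8.87)^-0.25 = 0.1826^-0.25 = 1.530
(2900/2900)^0.363 = 1.000^0.363 = 1.000
Ratio = 1.530 × 1.000 = 1.530
D_Moon = 1.530 × 59.0 km = 90.3 km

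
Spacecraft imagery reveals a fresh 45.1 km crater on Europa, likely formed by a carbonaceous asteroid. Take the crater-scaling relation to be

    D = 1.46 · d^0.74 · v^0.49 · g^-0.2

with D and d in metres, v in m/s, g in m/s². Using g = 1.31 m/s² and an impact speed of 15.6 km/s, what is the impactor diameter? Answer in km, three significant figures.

Rearranging for d: d = [D / (1.46 · 15600^0.49 · 1.31^-0.2)]^(1/0.74).
D = 45100 m.
15600^0.49 = 113.4
1.31^-0.2 = 0.9474
Denominator = 1.46 × 113.4 × 0.9474 = 156.9
D / 156.9 = 45100 / 156.9 = 287.4
d = 287.4^(1/0.74) = 287.4^1.3514 = 2101 m

d ≈ 2.10 km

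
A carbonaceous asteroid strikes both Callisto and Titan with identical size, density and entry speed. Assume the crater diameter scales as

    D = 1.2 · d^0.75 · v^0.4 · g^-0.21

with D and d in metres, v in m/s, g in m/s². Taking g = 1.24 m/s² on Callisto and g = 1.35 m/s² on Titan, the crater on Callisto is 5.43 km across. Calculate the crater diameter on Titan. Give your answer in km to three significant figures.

D ≈ 5.33 km

All impactor-dependent factors cancel in the ratio, leaving D_Titan/D_Callisto = (g_Titan/g_Callisto)^-0.21.
(1.35/1.24)^-0.21 = 1.089^-0.21 = 0.9823
D_Titan = 0.9823 × 5.43 km = 5.33 km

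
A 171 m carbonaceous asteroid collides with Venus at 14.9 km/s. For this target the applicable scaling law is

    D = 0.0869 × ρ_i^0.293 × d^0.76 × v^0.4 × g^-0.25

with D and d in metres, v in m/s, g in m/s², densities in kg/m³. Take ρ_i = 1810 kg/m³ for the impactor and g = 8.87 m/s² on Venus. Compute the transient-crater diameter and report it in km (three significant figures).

D ≈ 1.05 km

In SI units: v = 14900 m/s.
ρ_i^0.293 = 1810^0.293 = 9.005
d^0.76 = 171^0.76 = 49.78
v^0.4 = 14900^0.4 = 46.70
g^-0.25 = 8.87^-0.25 = 0.5795
D = 0.0869 × 9.005 × 49.78 × 46.70 × 0.5795 = 1054 m
   = 1.054 km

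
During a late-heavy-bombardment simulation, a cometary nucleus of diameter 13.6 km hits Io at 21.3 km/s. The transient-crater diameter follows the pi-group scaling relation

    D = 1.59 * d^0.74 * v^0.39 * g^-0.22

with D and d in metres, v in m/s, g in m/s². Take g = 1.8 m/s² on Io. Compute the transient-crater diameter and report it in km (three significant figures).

In SI units: d = 13600 m, v = 21300 m/s.
d^0.74 = 13600^0.74 = 1145
v^0.39 = 21300^0.39 = 48.76
g^-0.22 = 1.8^-0.22 = 0.8787
D = 1.59 × 1145 × 48.76 × 0.8787 = 78002 m
   = 78.00 km

D ≈ 78.0 km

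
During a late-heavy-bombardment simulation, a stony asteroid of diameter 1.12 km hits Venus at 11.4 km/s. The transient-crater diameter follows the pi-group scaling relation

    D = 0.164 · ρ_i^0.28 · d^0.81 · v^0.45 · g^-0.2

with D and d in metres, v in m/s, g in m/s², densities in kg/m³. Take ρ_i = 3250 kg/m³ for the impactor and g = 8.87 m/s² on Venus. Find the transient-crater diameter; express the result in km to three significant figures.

D ≈ 20.1 km

In SI units: d = 1120 m, v = 11400 m/s.
ρ_i^0.28 = 3250^0.28 = 9.623
d^0.81 = 1120^0.81 = 295.0
v^0.45 = 11400^0.45 = 66.93
g^-0.2 = 8.87^-0.2 = 0.6463
D = 0.164 × 9.623 × 295.0 × 66.93 × 0.6463 = 20139 m
   = 20.14 km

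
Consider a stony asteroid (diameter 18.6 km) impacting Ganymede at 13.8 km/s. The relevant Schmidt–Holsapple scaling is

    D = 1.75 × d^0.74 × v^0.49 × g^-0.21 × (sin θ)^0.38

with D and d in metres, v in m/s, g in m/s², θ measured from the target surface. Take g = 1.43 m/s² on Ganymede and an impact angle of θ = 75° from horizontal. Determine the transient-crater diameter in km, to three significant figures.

D ≈ 247 km

In SI units: d = 18600 m, v = 13800 m/s.
d^0.74 = 18600^0.74 = 1444
v^0.49 = 13800^0.49 = 106.8
g^-0.21 = 1.43^-0.21 = 0.9276
(sin 75°)^0.38 = 0.9659^0.38 = 0.9869
D = 1.75 × 1444 × 106.8 × 0.9276 × 0.9869 = 2.471 × 10^5 m
   = 247.1 km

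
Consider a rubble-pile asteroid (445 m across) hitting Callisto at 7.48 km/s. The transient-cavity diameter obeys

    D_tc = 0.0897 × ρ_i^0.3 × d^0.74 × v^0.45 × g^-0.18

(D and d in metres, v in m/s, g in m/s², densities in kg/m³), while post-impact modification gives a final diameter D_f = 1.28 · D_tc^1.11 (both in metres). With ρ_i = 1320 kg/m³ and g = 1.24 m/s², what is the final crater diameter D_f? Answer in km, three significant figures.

v = 7480 m/s.
ρ_i^0.3 = 1320^0.3 = 8.633
d^0.74 = 445^0.74 = 91.16
v^0.45 = 7480^0.45 = 55.37
g^-0.18 = 1.24^-0.18 = 0.9620
D_tc = 0.0897 × 8.633 × 91.16 × 55.37 × 0.9620 = 3760 m
D_f = 1.28 × (3760)^1.11 = 11903 m
     = 11.90 km

D_f ≈ 11.9 km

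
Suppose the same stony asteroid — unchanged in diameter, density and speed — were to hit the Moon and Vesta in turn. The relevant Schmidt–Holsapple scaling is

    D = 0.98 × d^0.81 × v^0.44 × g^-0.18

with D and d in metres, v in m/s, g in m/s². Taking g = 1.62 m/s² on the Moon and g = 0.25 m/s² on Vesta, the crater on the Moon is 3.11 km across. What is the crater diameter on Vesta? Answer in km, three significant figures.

D ≈ 4.35 km

All impactor-dependent factors cancel in the ratio, leaving D_Vesta/D_Moon = (g_Vesta/g_Moon)^-0.18.
(0.25/1.62)^-0.18 = 0.1543^-0.18 = 1.400
D_Vesta = 1.400 × 3.11 km = 4.35 km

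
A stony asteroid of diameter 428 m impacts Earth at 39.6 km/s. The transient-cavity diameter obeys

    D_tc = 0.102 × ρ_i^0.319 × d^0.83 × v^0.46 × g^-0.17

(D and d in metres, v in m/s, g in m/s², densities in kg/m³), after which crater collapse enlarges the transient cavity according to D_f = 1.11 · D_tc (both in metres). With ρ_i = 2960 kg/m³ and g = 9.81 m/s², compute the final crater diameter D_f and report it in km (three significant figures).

D_f ≈ 19.6 km

v = 39600 m/s.
ρ_i^0.319 = 2960^0.319 = 12.80
d^0.83 = 428^0.83 = 152.8
v^0.46 = 39600^0.46 = 130.3
g^-0.17 = 9.81^-0.17 = 0.6783
D_tc = 0.102 × 12.80 × 152.8 × 130.3 × 0.6783 = 17630 m
D_f = 1.11 × 17630 = 19569 m
     = 19.57 km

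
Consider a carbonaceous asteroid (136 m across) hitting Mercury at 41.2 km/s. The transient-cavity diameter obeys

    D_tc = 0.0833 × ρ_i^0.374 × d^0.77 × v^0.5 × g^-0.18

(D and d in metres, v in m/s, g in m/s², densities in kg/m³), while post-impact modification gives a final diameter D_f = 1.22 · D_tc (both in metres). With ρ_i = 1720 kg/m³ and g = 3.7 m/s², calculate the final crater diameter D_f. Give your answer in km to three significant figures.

D_f ≈ 11.6 km

v = 41200 m/s.
ρ_i^0.374 = 1720^0.374 = 16.22
d^0.77 = 136^0.77 = 43.94
v^0.5 = 41200^0.5 = 203.0
g^-0.18 = 3.7^-0.18 = 0.7902
D_tc = 0.0833 × 16.22 × 43.94 × 203.0 × 0.7902 = 9523 m
D_f = 1.22 × 9523 = 11618 m
     = 11.62 km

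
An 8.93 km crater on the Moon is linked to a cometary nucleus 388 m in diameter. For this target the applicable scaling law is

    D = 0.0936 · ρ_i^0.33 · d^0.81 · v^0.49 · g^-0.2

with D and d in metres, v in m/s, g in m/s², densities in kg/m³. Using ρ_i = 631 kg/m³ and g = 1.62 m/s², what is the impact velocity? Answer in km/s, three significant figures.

v ≈ 12.1 km/s

Rearranging for v: v = [D / (0.0936 · 631^0.33 · 388^0.81 · 1.62^-0.2)]^(1/0.49).
D = 8930 m.
631^0.33 = 8.395
388^0.81 = 125.0
1.62^-0.2 = 0.9080
Denominator = 0.0936 × 8.395 × 125.0 × 0.9080 = 89.19
D / 89.19 = 8930 / 89.19 = 100.1
v = 100.1^(1/0.49) = 100.1^2.0408 = 12092 m/s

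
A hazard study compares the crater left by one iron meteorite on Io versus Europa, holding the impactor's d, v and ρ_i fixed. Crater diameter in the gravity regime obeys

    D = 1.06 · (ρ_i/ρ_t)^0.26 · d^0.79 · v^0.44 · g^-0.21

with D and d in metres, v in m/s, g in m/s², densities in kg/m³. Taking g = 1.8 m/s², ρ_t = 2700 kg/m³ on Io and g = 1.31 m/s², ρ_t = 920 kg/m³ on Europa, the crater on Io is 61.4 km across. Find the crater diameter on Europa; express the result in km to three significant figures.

D ≈ 86.8 km

The impactor-only factors (d, v, ρ_i) cancel in the ratio, leaving D_Europa/D_Io = (g_Europa/g_Io)^-0.21 · (ρ_t,Io/ρ_t,Europa)^0.26.
(1.31/1.8)^-0.21 = 0.7278^-0.21 = 1.069
(2700/920)^0.26 = 2.935^0.26 = 1.323
Ratio = 1.069 × 1.323 = 1.414
D_Europa = 1.414 × 61.4 km = 86.8 km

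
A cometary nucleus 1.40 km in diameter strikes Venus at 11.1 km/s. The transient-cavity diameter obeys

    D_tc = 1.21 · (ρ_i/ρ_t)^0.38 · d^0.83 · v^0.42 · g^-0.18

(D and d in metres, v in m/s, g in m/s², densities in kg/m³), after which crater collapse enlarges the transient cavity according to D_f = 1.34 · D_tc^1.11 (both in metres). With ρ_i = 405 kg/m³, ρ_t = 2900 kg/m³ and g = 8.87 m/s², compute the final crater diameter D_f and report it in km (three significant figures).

D_f ≈ 28.4 km

In SI: d = 1400 m, v = 11100 m/s.
(ρ_i/ρ_t)^0.38 = (405/2900)^0.38 = 0.4733
d^0.83 = 1400^0.83 = 408.6
v^0.42 = 11100^0.42 = 50.01
g^-0.18 = 8.87^-0.18 = 0.6751
D_tc = 1.21 × 0.4733 × 408.6 × 50.01 × 0.6751 = 7900 m
D_f = 1.34 × (7900)^1.11 = 28410 m
     = 28.41 km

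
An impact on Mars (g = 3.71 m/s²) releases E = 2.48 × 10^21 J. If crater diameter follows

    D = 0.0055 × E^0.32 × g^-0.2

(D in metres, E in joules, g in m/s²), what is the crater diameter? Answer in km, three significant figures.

E^0.32 = (2.48 × 10^21)^0.32 = 7.018 × 10^6
g^-0.2 = 3.71^-0.2 = 0.7694
D = 0.0055 × 7.018 × 10^6 × 0.7694 = 29698 m
   = 29.70 km

D ≈ 29.7 km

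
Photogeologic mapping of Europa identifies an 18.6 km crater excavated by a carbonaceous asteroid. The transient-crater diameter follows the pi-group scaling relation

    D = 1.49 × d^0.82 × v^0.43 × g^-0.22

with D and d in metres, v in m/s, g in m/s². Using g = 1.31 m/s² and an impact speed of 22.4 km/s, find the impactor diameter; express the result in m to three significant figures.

Rearranging for d: d = [D / (1.49 · 22400^0.43 · 1.31^-0.22)]^(1/0.82).
D = 18600 m.
22400^0.43 = 74.23
1.31^-0.22 = 0.9423
Denominator = 1.49 × 74.23 × 0.9423 = 104.2
D / 104.2 = 18600 / 104.2 = 178.5
d = 178.5^(1/0.82) = 178.5^1.2195 = 557.0 m

d ≈ 557 m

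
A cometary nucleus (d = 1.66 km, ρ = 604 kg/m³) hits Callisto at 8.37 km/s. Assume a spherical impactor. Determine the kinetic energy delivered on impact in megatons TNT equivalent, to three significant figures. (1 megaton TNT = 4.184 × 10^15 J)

E ≈ 12100 Mt TNT

d = 1660 m; v = 8370 m/s.
Mass m = (π/6) ρ d³ = (π/6) × 604 × (1660)³ = 1.447 × 10^12 kg
E = ½ m v² = 0.5 × 1.447 × 10^12 × (8370)² = 5.069 × 10^19 J
   = 5.069 × 10^19 / 4.184×10^15 = 12115 Mt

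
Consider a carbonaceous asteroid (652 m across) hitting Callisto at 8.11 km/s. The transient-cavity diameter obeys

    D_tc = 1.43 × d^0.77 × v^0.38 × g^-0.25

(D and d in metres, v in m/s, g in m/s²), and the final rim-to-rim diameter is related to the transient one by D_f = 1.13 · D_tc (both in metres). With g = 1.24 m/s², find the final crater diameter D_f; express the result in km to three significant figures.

D_f ≈ 6.88 km

v = 8110 m/s.
d^0.77 = 652^0.77 = 146.9
v^0.38 = 8110^0.38 = 30.58
g^-0.25 = 1.24^-0.25 = 0.9476
D_tc = 1.43 × 146.9 × 30.58 × 0.9476 = 6087 m
D_f = 1.13 × 6087 = 6878 m
     = 6.878 km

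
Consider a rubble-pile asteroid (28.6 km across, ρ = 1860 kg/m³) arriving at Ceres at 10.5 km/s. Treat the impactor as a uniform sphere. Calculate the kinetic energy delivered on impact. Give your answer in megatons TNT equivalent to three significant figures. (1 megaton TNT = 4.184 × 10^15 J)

d = 28600 m; v = 10500 m/s.
Mass m = (π/6) ρ d³ = (π/6) × 1860 × (28600)³ = 2.278 × 10^16 kg
E = ½ m v² = 0.5 × 2.278 × 10^16 × (10500)² = 1.256 × 10^24 J
   = 1.256 × 10^24 / 4.184×10^15 = 3.002 × 10^8 Mt

E ≈ 3.00 × 10^8 Mt TNT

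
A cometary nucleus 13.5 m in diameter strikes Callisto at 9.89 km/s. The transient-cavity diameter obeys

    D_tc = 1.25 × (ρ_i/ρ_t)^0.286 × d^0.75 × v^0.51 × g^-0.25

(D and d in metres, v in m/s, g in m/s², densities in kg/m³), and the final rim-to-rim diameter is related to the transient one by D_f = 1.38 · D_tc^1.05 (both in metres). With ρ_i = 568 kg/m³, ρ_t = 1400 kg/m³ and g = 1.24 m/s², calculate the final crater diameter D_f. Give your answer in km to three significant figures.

v = 9890 m/s.
(ρ_i/ρ_t)^0.286 = (568/1400)^0.286 = 0.7726
d^0.75 = 13.5^0.75 = 7.043
v^0.51 = 9890^0.51 = 109.0
g^-0.25 = 1.24^-0.25 = 0.9476
D_tc = 1.25 × 0.7726 × 7.043 × 109.0 × 0.9476 = 702.5 m
D_f = 1.38 × (702.5)^1.05 = 1345 m
     = 1.345 km

D_f ≈ 1.35 km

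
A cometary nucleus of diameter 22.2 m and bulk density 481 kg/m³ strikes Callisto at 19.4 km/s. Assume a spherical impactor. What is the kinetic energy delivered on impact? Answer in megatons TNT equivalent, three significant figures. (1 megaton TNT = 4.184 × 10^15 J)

E ≈ 0.124 Mt TNT

v = 19400 m/s.
Mass m = (π/6) ρ d³ = (π/6) × 481 × (22.2)³ = 2.756 × 10^6 kg
E = ½ m v² = 0.5 × 2.756 × 10^6 × (19400)² = 5.186 × 10^14 J
   = 5.186 × 10^14 / 4.184×10^15 = 0.1239 Mt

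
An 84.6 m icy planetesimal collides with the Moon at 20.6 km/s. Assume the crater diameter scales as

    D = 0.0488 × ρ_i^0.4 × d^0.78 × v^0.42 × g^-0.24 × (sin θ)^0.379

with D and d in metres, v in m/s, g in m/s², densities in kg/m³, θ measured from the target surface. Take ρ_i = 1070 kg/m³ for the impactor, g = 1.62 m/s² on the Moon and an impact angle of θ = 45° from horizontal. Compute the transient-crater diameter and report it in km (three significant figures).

D ≈ 1.28 km

In SI units: v = 20600 m/s.
ρ_i^0.4 = 1070^0.4 = 16.28
d^0.78 = 84.6^0.78 = 31.87
v^0.42 = 20600^0.42 = 64.84
g^-0.24 = 1.62^-0.24 = 0.8907
(sin 45°)^0.379 = 0.7071^0.379 = 0.8769
D = 0.0488 × 16.28 × 31.87 × 64.84 × 0.8907 × 0.8769 = 1282 m
   = 1.282 km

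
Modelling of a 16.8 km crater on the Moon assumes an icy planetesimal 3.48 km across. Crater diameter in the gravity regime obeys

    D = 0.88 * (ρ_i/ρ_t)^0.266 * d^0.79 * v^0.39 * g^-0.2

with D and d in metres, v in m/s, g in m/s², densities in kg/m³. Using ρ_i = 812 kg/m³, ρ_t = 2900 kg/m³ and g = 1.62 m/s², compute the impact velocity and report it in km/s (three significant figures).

Rearranging for v: v = [D / (0.88 · (812/2900)^0.266 · 3480^0.79 · 1.62^-0.2)]^(1/0.39).
D = 16800 m.
(812/2900)^0.266 = 0.7128
3480^0.79 = 627.8
1.62^-0.2 = 0.9080
Denominator = 0.88 × 0.7128 × 627.8 × 0.9080 = 357.6
D / 357.6 = 16800 / 357.6 = 46.98
v = 46.98^(1/0.39) = 46.98^2.5641 = 19362 m/s

v ≈ 19.4 km/s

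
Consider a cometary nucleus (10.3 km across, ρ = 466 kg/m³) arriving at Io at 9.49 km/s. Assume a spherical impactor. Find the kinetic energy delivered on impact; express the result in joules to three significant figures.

E ≈ 1.20 × 10^22 J

d = 10300 m; v = 9490 m/s.
Mass m = (π/6) ρ d³ = (π/6) × 466 × (10300)³ = 2.666 × 10^14 kg
E = ½ m v² = 0.5 × 2.666 × 10^14 × (9490)² = 1.201 × 10^22 J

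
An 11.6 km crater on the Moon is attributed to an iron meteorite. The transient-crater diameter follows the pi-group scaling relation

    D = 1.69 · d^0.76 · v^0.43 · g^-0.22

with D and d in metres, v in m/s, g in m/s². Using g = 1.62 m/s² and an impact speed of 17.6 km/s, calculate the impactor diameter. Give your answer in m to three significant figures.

d ≈ 509 m

Rearranging for d: d = [D / (1.69 · 17600^0.43 · 1.62^-0.22)]^(1/0.76).
D = 11600 m.
17600^0.43 = 66.92
1.62^-0.22 = 0.8993
Denominator = 1.69 × 66.92 × 0.8993 = 101.7
D / 101.7 = 11600 / 101.7 = 114.1
d = 114.1^(1/0.76) = 114.1^1.3158 = 509.3 m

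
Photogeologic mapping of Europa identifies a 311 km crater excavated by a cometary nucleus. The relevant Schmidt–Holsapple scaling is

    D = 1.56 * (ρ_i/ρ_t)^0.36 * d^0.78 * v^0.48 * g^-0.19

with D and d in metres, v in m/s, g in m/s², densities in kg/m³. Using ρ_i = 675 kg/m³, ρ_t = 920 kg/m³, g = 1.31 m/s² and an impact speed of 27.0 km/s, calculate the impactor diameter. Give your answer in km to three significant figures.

d ≈ 14.4 km

Rearranging for d: d = [D / (1.56 · (675/920)^0.36 · 27000^0.48 · 1.31^-0.19)]^(1/0.78).
D = 311000 m.
(675/920)^0.36 = 0.8945
27000^0.48 = 134.0
1.31^-0.19 = 0.9500
Denominator = 1.56 × 0.8945 × 134.0 × 0.9500 = 177.6
D / 177.6 = 311000 / 177.6 = 1751
d = 1751^(1/0.78) = 1751^1.2821 = 14395 m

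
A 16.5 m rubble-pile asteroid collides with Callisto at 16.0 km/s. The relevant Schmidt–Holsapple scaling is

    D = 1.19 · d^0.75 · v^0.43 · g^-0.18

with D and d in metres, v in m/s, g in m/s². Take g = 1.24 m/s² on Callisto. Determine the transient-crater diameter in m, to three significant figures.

In SI units: v = 16000 m/s.
d^0.75 = 16.5^0.75 = 8.187
v^0.43 = 16000^0.43 = 64.23
g^-0.18 = 1.24^-0.18 = 0.9620
D = 1.19 × 8.187 × 64.23 × 0.9620 = 602.0 m

D ≈ 602 m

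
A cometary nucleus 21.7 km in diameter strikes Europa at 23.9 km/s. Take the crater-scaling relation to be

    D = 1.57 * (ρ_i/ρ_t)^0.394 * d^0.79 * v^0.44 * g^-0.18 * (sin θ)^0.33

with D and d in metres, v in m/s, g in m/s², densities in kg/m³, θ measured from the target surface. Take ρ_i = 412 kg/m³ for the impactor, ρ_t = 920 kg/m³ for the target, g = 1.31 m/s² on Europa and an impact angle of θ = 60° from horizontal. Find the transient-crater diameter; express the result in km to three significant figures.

D ≈ 234 km

In SI units: d = 21700 m, v = 23900 m/s.
(ρ_i/ρ_t)^0.394 = (412/920)^0.394 = 0.7287
d^0.79 = 21700^0.79 = 2666
v^0.44 = 23900^0.44 = 84.43
g^-0.18 = 1.31^-0.18 = 0.9526
(sin 60°)^0.33 = 0.8660^0.33 = 0.9536
D = 1.57 × 0.7287 × 2666 × 84.43 × 0.9526 × 0.9536 = 2.339 × 10^5 m
   = 233.9 km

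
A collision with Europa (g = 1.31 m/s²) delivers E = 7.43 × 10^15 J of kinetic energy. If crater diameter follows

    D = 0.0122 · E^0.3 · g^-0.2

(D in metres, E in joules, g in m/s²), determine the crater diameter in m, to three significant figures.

E^0.3 = (7.43 × 10^15)^0.3 = 5.772 × 10^4
g^-0.2 = 1.31^-0.2 = 0.9474
D = 0.0122 × 5.772 × 10^4 × 0.9474 = 667.1 m

D ≈ 667 m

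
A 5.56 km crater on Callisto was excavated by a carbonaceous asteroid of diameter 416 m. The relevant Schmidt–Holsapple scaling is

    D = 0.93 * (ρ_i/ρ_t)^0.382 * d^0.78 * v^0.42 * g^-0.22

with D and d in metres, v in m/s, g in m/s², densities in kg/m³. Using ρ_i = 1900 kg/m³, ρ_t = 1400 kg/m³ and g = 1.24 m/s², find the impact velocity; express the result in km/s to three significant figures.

v ≈ 11.4 km/s

Rearranging for v: v = [D / (0.93 · (1900/1400)^0.382 · 416^0.78 · 1.24^-0.22)]^(1/0.42).
D = 5560 m.
(1900/1400)^0.382 = 1.124
416^0.78 = 110.4
1.24^-0.22 = 0.9538
Denominator = 0.93 × 1.124 × 110.4 × 0.9538 = 110.1
D / 110.1 = 5560 / 110.1 = 50.50
v = 50.50^(1/0.42) = 50.50^2.381 = 11364 m/s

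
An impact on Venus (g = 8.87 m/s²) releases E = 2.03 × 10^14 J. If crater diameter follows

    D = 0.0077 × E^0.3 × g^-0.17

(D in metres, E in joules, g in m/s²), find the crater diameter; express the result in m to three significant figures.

D ≈ 104 m

E^0.3 = (2.03 × 10^14)^0.3 = 1.960 × 10^4
g^-0.17 = 8.87^-0.17 = 0.6900
D = 0.0077 × 1.960 × 10^4 × 0.6900 = 104.1 m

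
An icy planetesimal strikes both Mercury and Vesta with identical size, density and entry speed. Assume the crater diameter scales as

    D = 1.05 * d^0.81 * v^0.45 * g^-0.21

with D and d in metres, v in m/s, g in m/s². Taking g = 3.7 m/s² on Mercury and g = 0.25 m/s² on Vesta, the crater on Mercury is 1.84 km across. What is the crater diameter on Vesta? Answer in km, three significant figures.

D ≈ 3.24 km

All impactor-dependent factors cancel in the ratio, leaving D_Vesta/D_Mercury = (g_Vesta/g_Mercury)^-0.21.
(0.25/3.7)^-0.21 = 0.06757^-0.21 = 1.761
D_Vesta = 1.761 × 1.84 km = 3.24 km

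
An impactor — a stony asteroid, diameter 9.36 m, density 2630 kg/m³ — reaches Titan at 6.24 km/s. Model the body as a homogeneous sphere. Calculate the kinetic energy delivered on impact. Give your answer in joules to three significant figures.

v = 6240 m/s.
Mass m = (π/6) ρ d³ = (π/6) × 2630 × (9.36)³ = 1.129 × 10^6 kg
E = ½ m v² = 0.5 × 1.129 × 10^6 × (6240)² = 2.198 × 10^13 J

E ≈ 2.20 × 10^13 J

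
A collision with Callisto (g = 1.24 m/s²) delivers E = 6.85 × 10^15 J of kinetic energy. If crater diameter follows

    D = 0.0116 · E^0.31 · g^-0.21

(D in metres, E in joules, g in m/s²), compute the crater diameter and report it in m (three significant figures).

E^0.31 = (6.85 × 10^15)^0.31 = 8.111 × 10^4
g^-0.21 = 1.24^-0.21 = 0.9558
D = 0.0116 × 8.111 × 10^4 × 0.9558 = 899.3 m

D ≈ 899 m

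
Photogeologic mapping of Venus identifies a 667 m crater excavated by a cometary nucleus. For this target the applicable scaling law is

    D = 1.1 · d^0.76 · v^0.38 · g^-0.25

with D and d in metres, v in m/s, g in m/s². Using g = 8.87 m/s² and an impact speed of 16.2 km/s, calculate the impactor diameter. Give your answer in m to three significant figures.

d ≈ 73.9 m

Rearranging for d: d = [D / (1.1 · 16200^0.38 · 8.87^-0.25)]^(1/0.76).
16200^0.38 = 39.78
8.87^-0.25 = 0.5795
Denominator = 1.1 × 39.78 × 0.5795 = 25.36
D / 25.36 = 667 / 25.36 = 26.30
d = 26.30^(1/0.76) = 26.30^1.3158 = 73.85 m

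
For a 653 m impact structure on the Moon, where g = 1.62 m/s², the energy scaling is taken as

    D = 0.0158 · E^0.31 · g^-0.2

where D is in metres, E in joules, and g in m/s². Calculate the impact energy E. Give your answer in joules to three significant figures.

E ≈ 1.06 × 10^15 J

Rearranging: E = [D / (0.0158 · g^-0.2)]^(1/0.31).
g^-0.2 = 1.62^-0.2 = 0.9080
D / (0.0158 × 0.9080) = 653 / (0.01435) = 4.551 × 10^4
E = (4.551 × 10^4)^3.2258 = 1.062 × 10^15 J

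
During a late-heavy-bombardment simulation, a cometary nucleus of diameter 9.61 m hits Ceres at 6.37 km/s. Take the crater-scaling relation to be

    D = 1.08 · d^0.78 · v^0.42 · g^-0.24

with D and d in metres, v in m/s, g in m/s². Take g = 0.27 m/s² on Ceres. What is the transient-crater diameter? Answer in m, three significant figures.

D ≈ 342 m

In SI units: v = 6370 m/s.
d^0.78 = 9.61^0.78 = 5.841
v^0.42 = 6370^0.42 = 39.60
g^-0.24 = 0.27^-0.24 = 1.369
D = 1.08 × 5.841 × 39.60 × 1.369 = 342.0 m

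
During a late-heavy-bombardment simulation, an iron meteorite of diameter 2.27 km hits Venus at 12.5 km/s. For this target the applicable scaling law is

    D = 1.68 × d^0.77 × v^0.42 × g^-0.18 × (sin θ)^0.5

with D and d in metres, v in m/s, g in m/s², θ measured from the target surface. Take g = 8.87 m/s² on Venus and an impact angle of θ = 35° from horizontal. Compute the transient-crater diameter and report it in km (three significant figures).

D ≈ 17.3 km

In SI units: d = 2270 m, v = 12500 m/s.
d^0.77 = 2270^0.77 = 383.8
v^0.42 = 12500^0.42 = 52.57
g^-0.18 = 8.87^-0.18 = 0.6751
(sin 35°)^0.5 = 0.5736^0.5 = 0.7574
D = 1.68 × 383.8 × 52.57 × 0.6751 × 0.7574 = 17332 m
   = 17.33 km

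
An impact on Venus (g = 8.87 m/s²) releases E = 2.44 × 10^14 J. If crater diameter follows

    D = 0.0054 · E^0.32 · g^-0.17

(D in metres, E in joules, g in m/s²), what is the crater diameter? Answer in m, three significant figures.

D ≈ 150 m

E^0.32 = (2.44 × 10^14)^0.32 = 4.018 × 10^4
g^-0.17 = 8.87^-0.17 = 0.6900
D = 0.0054 × 4.018 × 10^4 × 0.6900 = 149.7 m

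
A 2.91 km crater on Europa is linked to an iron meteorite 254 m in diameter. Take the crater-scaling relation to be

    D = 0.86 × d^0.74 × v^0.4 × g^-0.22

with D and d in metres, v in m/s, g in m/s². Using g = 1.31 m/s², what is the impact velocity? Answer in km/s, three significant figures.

Rearranging for v: v = [D / (0.86 · 254^0.74 · 1.31^-0.22)]^(1/0.4).
D = 2910 m.
254^0.74 = 60.20
1.31^-0.22 = 0.9423
Denominator = 0.86 × 60.20 × 0.9423 = 48.78
D / 48.78 = 2910 / 48.78 = 59.66
v = 59.66^(1/0.4) = 59.66^2.5 = 27492 m/s

v ≈ 27.5 km/s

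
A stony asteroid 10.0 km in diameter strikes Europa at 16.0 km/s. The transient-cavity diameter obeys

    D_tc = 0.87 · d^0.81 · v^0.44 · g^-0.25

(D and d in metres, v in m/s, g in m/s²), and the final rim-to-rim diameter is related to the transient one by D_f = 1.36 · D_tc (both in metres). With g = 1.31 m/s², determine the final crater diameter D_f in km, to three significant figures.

D_f ≈ 136 km

In SI: d = 10000 m, v = 16000 m/s.
d^0.81 = 10000^0.81 = 1738
v^0.44 = 16000^0.44 = 70.76
g^-0.25 = 1.31^-0.25 = 0.9347
D_tc = 0.87 × 1738 × 70.76 × 0.9347 = 1.000 × 10^5 m
D_f = 1.36 × 1.000 × 10^5 = 1.360 × 10^5 m
     = 136.0 km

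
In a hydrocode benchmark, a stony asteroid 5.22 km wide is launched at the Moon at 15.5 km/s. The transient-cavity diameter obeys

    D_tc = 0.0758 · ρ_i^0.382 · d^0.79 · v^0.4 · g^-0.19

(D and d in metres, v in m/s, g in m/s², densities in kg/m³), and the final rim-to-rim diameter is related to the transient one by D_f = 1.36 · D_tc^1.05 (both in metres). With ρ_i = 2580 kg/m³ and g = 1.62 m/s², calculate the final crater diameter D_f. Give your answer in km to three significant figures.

D_f ≈ 134 km

In SI: d = 5220 m, v = 15500 m/s.
ρ_i^0.382 = 2580^0.382 = 20.10
d^0.79 = 5220^0.79 = 864.9
v^0.4 = 15500^0.4 = 47.44
g^-0.19 = 1.62^-0.19 = 0.9124
D_tc = 0.0758 × 20.10 × 864.9 × 47.44 × 0.9124 = 57040 m
D_f = 1.36 × (57040)^1.05 = 1.341 × 10^5 m
     = 134.1 km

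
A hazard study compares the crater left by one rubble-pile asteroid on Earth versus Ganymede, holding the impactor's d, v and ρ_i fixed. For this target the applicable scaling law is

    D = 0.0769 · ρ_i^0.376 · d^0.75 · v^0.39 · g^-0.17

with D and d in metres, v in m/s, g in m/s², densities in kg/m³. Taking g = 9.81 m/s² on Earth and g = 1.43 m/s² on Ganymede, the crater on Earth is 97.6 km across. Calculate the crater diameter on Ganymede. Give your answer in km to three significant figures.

All impactor-dependent factors cancel in the ratio, leaving D_Ganymede/D_Earth = (g_Ganymede/g_Earth)^-0.17.
(1.43/9.81)^-0.17 = 0.1458^-0.17 = 1.387
D_Ganymede = 1.387 × 97.6 km = 135 km

D ≈ 135 km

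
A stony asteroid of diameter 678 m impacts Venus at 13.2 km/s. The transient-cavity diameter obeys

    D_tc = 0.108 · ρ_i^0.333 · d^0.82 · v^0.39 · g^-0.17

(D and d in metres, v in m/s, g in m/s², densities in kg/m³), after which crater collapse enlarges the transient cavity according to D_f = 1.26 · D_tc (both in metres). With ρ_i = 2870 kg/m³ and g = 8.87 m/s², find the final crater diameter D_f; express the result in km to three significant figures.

D_f ≈ 11.3 km

v = 13200 m/s.
ρ_i^0.333 = 2870^0.333 = 14.17
d^0.82 = 678^0.82 = 209.7
v^0.39 = 13200^0.39 = 40.46
g^-0.17 = 8.87^-0.17 = 0.6900
D_tc = 0.108 × 14.17 × 209.7 × 40.46 × 0.6900 = 8959 m
D_f = 1.26 × 8959 = 11288 m
     = 11.29 km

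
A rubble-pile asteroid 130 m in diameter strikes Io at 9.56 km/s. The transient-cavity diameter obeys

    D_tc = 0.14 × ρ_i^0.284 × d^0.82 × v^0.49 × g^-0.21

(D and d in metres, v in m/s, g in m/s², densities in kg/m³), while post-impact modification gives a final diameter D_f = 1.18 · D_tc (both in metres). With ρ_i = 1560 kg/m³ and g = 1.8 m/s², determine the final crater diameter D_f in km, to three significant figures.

D_f ≈ 5.69 km

v = 9560 m/s.
ρ_i^0.284 = 1560^0.284 = 8.070
d^0.82 = 130^0.82 = 54.13
v^0.49 = 9560^0.49 = 89.21
g^-0.21 = 1.8^-0.21 = 0.8839
D_tc = 0.14 × 8.070 × 54.13 × 89.21 × 0.8839 = 4822 m
D_f = 1.18 × 4822 = 5690 m
     = 5.690 km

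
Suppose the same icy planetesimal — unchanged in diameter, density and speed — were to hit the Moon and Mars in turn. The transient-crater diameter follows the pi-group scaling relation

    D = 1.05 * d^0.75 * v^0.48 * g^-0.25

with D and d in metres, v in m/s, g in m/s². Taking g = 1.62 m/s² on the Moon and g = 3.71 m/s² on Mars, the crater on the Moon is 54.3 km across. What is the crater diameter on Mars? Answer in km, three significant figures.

All impactor-dependent factors cancel in the ratio, leaving D_Mars/D_Moon = (g_Mars/g_Moon)^-0.25.
(3.71/1.62)^-0.25 = 2.290^-0.25 = 0.8129
D_Mars = 0.8129 × 54.3 km = 44.1 km

D ≈ 44.1 km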